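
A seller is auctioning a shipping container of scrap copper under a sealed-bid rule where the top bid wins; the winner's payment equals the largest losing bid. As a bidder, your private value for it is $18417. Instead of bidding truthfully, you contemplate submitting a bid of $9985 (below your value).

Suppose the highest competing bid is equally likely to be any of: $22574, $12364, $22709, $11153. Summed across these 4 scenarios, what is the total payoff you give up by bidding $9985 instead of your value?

$13317

The deviation costs you only when the competing bid falls strictly between $9985 and $18417; elsewhere both bids give the same outcome.
$22574: outcomes coincide → loss $0.
$12364: truthful payoff $6053, deviation payoff $0 → loss $6053.
$22709: outcomes coincide → loss $0.
$11153: truthful payoff $7264, deviation payoff $0 → loss $7264.
Total loss = $6053 + $7264 = $13317.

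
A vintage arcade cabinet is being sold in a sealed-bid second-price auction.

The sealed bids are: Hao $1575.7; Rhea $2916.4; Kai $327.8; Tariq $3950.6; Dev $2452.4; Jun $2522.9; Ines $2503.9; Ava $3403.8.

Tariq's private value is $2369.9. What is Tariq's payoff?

Highest bid: Tariq at $3950.6, so Tariq wins.
Second-highest bid: Ava at $3403.8 — that is the price the winner pays.
Tariq's payoff = value − price = $2369.9 − $3403.8 = −$1033.9.

−$1033.9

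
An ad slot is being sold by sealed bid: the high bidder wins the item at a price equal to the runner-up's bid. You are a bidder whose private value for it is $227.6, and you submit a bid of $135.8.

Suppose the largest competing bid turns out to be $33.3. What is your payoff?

Your bid $135.8 exceeds the highest competing bid $33.3, so you win.
In a second-price auction the winner pays the second-highest bid, $33.3.
Payoff = value − price = $227.6 − $33.3 = $194.3.

$194.3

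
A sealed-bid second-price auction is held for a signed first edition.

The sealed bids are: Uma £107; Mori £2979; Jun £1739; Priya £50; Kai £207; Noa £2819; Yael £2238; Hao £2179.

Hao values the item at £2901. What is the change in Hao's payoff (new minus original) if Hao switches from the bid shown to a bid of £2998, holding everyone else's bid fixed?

The highest bid among the other bidders is £2979; Hao's bid doesn't change that.
Original bid £2179: Hao is not highest (top rival bid is £2979); payoff £0.
Alternative bid £2998: Hao is highest, pays the top rival bid £2979; payoff £2901 − £2979 = −£78.
Change in payoff = −£78 − (£0) = −£78.

−£78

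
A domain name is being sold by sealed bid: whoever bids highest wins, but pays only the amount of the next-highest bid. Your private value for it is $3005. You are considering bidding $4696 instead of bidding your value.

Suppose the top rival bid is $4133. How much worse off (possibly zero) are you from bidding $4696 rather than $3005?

$1128

Bidding your value $3005: you lose (since $3005 < $4133). Payoff $0.
Bidding $4696: you win and pay $4133. Payoff $3005 − $4133 = −$1128.
The competing bid $4133 lies between your value and your inflated bid, so overbidding wins an item priced above your value.
Loss from deviating = $0 − (−$1128) = $1128.
Because the price is fixed by the runner-up's bid, deviating from your value can only change a good outcome into a bad one — never the reverse.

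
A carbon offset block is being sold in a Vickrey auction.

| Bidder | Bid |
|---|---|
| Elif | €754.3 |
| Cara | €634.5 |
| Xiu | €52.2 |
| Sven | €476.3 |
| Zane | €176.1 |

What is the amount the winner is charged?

€634.5

Highest bid: Elif at €754.3, so Elif wins.
Second-highest bid: Cara at €634.5 — that is the price the winner pays.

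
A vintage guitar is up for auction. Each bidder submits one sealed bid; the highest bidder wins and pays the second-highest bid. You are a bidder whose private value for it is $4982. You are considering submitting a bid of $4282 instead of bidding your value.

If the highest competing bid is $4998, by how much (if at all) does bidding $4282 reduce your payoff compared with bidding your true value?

$0

Bidding your value $4982: you lose (since $4982 < $4998). Payoff $0.
Bidding $4282: you lose. Payoff $0.
Difference = $0 − $0 = $0; both bids lead to the same outcome because the competing bid is above both your value and your alternative bid.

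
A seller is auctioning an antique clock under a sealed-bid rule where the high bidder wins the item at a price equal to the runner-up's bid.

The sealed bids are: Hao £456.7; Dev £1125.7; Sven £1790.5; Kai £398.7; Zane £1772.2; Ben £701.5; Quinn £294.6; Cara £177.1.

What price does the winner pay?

£1772.2

Highest bid: Sven at £1790.5, so Sven wins.
Second-highest bid: Zane at £1772.2 — that is the price the winner pays.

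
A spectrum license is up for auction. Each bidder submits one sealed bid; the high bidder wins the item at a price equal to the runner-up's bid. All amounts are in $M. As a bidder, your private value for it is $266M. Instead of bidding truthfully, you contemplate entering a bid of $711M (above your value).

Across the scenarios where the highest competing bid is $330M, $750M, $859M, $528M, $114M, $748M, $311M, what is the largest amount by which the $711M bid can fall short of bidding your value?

$262M

$330M: truthful gives $0M, deviation gives −$64M → loss $64M.
$750M: same outcome either way → loss $0M.
$859M: same outcome either way → loss $0M.
$528M: truthful gives $0M, deviation gives −$262M → loss $262M.
$114M: same outcome either way → loss $0M.
$748M: same outcome either way → loss $0M.
$311M: truthful gives $0M, deviation gives −$45M → loss $45M.
Maximum loss: $262M.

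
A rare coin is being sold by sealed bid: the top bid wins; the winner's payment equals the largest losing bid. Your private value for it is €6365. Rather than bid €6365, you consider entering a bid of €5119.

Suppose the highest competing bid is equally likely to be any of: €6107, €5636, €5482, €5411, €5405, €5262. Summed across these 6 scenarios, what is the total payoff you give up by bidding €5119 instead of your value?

The deviation costs you only when the competing bid falls strictly between €5119 and €6365; elsewhere both bids give the same outcome.
€6107: truthful payoff €258, deviation payoff €0 → loss €258.
€5636: truthful payoff €729, deviation payoff €0 → loss €729.
€5482: truthful payoff €883, deviation payoff €0 → loss €883.
€5411: truthful payoff €954, deviation payoff €0 → loss €954.
€5405: truthful payoff €960, deviation payoff €0 → loss €960.
€5262: truthful payoff €1103, deviation payoff €0 → loss €1103.
Total loss = €258 + €729 + €883 + €954 + €960 + €1103 = €4887.

€4887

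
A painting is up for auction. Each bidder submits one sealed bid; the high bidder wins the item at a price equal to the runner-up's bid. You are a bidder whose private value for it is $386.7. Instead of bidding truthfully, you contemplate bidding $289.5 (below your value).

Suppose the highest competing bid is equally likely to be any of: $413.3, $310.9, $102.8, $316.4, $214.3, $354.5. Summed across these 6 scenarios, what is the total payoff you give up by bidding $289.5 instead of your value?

The deviation costs you only when the competing bid falls strictly between $289.5 and $386.7; elsewhere both bids give the same outcome.
$413.3: outcomes coincide → loss $0.
$310.9: truthful payoff $75.8, deviation payoff $0 → loss $75.8.
$102.8: outcomes coincide → loss $0.
$316.4: truthful payoff $70.3, deviation payoff $0 → loss $70.3.
$214.3: outcomes coincide → loss $0.
$354.5: truthful payoff $32.2, deviation payoff $0 → loss $32.2.
Total loss = $75.8 + $70.3 + $32.2 = $178.3.

$178.3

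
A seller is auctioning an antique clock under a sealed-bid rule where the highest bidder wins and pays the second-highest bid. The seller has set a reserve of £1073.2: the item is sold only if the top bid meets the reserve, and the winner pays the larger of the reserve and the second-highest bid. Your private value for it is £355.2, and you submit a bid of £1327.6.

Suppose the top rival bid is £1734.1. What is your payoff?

Your bid £1327.6 is below the highest competing bid £1734.1, so you lose. Payoff £0.

£0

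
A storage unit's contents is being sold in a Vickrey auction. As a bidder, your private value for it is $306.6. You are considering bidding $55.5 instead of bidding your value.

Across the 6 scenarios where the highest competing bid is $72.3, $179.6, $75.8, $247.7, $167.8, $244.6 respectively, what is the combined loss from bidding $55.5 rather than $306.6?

$851.8

The deviation costs you only when the competing bid falls strictly between $55.5 and $306.6; elsewhere both bids give the same outcome.
$72.3: truthful payoff $234.3, deviation payoff $0 → loss $234.3.
$179.6: truthful payoff $127, deviation payoff $0 → loss $127.
$75.8: truthful payoff $230.8, deviation payoff $0 → loss $230.8.
$247.7: truthful payoff $58.9, deviation payoff $0 → loss $58.9.
$167.8: truthful payoff $138.8, deviation payoff $0 → loss $138.8.
$244.6: truthful payoff $62, deviation payoff $0 → loss $62.
Total loss = $234.3 + $127 + $230.8 + $58.9 + $138.8 + $62 = $851.8.
Because the price is fixed by the runner-up's bid, deviating from your value can only change a good outcome into a bad one — never the reverse.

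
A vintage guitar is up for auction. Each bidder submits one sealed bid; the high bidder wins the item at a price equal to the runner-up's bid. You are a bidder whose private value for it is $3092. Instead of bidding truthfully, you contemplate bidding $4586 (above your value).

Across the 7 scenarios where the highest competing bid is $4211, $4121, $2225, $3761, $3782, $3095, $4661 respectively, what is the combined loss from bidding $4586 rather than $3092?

The deviation costs you only when the competing bid falls strictly between $3092 and $4586; elsewhere both bids give the same outcome.
$4211: truthful payoff $0, deviation payoff −$1119 → loss $1119.
$4121: truthful payoff $0, deviation payoff −$1029 → loss $1029.
$2225: outcomes coincide → loss $0.
$3761: truthful payoff $0, deviation payoff −$669 → loss $669.
$3782: truthful payoff $0, deviation payoff −$690 → loss $690.
$3095: truthful payoff $0, deviation payoff −$3 → loss $3.
$4661: outcomes coincide → loss $0.
Total loss = $1119 + $1029 + $669 + $690 + $3 = $3510.
Truthful bidding weakly dominates here: raising your bid can only win items priced above your value, and lowering it can only forfeit items priced below.

$3510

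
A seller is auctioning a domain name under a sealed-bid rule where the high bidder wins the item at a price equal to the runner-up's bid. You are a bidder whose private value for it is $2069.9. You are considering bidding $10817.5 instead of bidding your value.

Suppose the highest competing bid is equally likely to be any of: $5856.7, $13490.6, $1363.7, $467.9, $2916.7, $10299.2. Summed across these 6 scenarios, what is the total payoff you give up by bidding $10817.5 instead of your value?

The deviation costs you only when the competing bid falls strictly between $2069.9 and $10817.5; elsewhere both bids give the same outcome.
$5856.7: truthful payoff $0, deviation payoff −$3786.8 → loss $3786.8.
$13490.6: outcomes coincide → loss $0.
$1363.7: outcomes coincide → loss $0.
$467.9: outcomes coincide → loss $0.
$2916.7: truthful payoff $0, deviation payoff −$846.8 → loss $846.8.
$10299.2: truthful payoff $0, deviation payoff −$8229.3 → loss $8229.3.
Total loss = $3786.8 + $846.8 + $8229.3 = $12862.9.
Truthful bidding weakly dominates here: raising your bid can only win items priced above your value, and lowering it can only forfeit items priced below.

$12862.9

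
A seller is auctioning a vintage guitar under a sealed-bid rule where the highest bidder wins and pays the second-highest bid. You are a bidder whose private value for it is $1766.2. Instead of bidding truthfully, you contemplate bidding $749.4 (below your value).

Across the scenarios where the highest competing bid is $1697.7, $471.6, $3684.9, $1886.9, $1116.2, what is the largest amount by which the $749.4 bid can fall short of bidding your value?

$1697.7: truthful gives $68.5, deviation gives $0 → loss $68.5.
$471.6: same outcome either way → loss $0.
$3684.9: same outcome either way → loss $0.
$1886.9: same outcome either way → loss $0.
$1116.2: truthful gives $650, deviation gives $0 → loss $650.
Maximum loss: $650.

$650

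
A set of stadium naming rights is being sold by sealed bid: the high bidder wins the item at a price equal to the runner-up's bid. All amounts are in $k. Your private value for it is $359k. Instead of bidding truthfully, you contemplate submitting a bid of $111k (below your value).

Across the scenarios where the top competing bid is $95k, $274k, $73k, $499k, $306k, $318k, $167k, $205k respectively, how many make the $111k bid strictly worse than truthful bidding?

5

The deviation hurts exactly when the highest competing bid lies strictly between $111k and $359k — underbidding then forfeits a profitable win.
$95k: below both → same outcome either way.
$274k: inside the interval → strictly worse (loss $85k).
$73k: below both → same outcome either way.
$499k: above both → same outcome either way.
$306k: inside the interval → strictly worse (loss $53k).
$318k: inside the interval → strictly worse (loss $41k).
$167k: inside the interval → strictly worse (loss $192k).
$205k: inside the interval → strictly worse (loss $154k).
Count: 5.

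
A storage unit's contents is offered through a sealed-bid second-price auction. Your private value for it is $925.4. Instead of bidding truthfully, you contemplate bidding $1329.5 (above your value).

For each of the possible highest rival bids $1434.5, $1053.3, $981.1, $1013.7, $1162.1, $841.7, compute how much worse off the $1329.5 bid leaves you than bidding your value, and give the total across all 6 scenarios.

$508.6

The deviation costs you only when the competing bid falls strictly between $925.4 and $1329.5; elsewhere both bids give the same outcome.
$1434.5: outcomes coincide → loss $0.
$1053.3: truthful payoff $0, deviation payoff −$127.9 → loss $127.9.
$981.1: truthful payoff $0, deviation payoff −$55.7 → loss $55.7.
$1013.7: truthful payoff $0, deviation payoff −$88.3 → loss $88.3.
$1162.1: truthful payoff $0, deviation payoff −$236.7 → loss $236.7.
$841.7: outcomes coincide → loss $0.
Total loss = $127.9 + $55.7 + $88.3 + $236.7 = $508.6.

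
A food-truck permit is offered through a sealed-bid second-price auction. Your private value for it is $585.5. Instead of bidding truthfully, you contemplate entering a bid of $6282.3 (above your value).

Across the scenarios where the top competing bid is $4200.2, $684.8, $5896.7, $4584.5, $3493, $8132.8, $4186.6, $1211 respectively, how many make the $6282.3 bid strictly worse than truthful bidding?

The deviation hurts exactly when the highest competing bid lies strictly between $585.5 and $6282.3 — overbidding then wins at a price above your value.
$4200.2: inside the interval → strictly worse (loss $3614.7).
$684.8: inside the interval → strictly worse (loss $99.3).
$5896.7: inside the interval → strictly worse (loss $5311.2).
$4584.5: inside the interval → strictly worse (loss $3999).
$3493: inside the interval → strictly worse (loss $2907.5).
$8132.8: above both → same outcome either way.
$4186.6: inside the interval → strictly worse (loss $3601.1).
$1211: inside the interval → strictly worse (loss $625.5).
Count: 7.

7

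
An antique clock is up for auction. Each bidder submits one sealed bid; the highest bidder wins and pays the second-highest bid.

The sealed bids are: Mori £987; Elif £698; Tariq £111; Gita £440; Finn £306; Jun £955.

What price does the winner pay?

£955

Highest bid: Mori at £987, so Mori wins.
Second-highest bid: Jun at £955 — that is the price the winner pays.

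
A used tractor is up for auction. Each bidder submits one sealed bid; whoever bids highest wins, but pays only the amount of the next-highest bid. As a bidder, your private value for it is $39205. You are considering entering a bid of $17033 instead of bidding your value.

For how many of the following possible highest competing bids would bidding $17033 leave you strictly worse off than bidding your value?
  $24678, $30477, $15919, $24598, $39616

The deviation hurts exactly when the highest competing bid lies strictly between $17033 and $39205 — underbidding then forfeits a profitable win.
$24678: inside the interval → strictly worse (loss $14527).
$30477: inside the interval → strictly worse (loss $8728).
$15919: below both → same outcome either way.
$24598: inside the interval → strictly worse (loss $14607).
$39616: above both → same outcome either way.
Count: 3.

3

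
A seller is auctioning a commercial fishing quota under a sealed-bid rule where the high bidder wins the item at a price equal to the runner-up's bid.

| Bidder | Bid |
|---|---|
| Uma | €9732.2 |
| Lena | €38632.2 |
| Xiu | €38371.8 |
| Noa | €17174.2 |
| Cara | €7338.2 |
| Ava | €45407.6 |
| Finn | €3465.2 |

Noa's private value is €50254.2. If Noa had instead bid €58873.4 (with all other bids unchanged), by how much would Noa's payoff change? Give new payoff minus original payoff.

€4846.6

The highest bid among the other bidders is €45407.6; Noa's bid doesn't change that.
Original bid €17174.2: Noa is not highest (top rival bid is €45407.6); payoff €0.
Alternative bid €58873.4: Noa is highest, pays the top rival bid €45407.6; payoff €50254.2 − €45407.6 = €4846.6.
Change in payoff = €4846.6 − (€0) = €4846.6.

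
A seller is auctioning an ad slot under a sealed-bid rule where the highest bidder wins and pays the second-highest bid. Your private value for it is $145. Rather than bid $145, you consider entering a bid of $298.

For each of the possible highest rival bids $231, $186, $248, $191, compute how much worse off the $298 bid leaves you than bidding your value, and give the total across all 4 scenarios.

The deviation costs you only when the competing bid falls strictly between $145 and $298; elsewhere both bids give the same outcome.
$231: truthful payoff $0, deviation payoff −$86 → loss $86.
$186: truthful payoff $0, deviation payoff −$41 → loss $41.
$248: truthful payoff $0, deviation payoff −$103 → loss $103.
$191: truthful payoff $0, deviation payoff −$46 → loss $46.
Total loss = $86 + $41 + $103 + $46 = $276.
In a second-price auction your bid sets only whether you win, not what you pay, so bidding your true value is weakly dominant.

$276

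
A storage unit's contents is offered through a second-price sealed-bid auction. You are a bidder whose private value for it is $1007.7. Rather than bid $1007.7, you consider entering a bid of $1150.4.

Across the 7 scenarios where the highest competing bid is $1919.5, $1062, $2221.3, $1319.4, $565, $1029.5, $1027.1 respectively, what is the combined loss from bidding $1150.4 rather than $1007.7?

$95.5

The deviation costs you only when the competing bid falls strictly between $1007.7 and $1150.4; elsewhere both bids give the same outcome.
$1919.5: outcomes coincide → loss $0.
$1062: truthful payoff $0, deviation payoff −$54.3 → loss $54.3.
$2221.3: outcomes coincide → loss $0.
$1319.4: outcomes coincide → loss $0.
$565: outcomes coincide → loss $0.
$1029.5: truthful payoff $0, deviation payoff −$21.8 → loss $21.8.
$1027.1: truthful payoff $0, deviation payoff −$19.4 → loss $19.4.
Total loss = $54.3 + $21.8 + $19.4 = $95.5.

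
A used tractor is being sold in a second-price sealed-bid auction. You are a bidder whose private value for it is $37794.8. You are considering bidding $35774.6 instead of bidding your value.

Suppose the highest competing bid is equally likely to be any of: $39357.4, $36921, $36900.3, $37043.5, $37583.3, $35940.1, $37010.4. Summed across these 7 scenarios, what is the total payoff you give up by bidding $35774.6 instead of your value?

$5370.2

The deviation costs you only when the competing bid falls strictly between $35774.6 and $37794.8; elsewhere both bids give the same outcome.
$39357.4: outcomes coincide → loss $0.
$36921: truthful payoff $873.8, deviation payoff $0 → loss $873.8.
$36900.3: truthful payoff $894.5, deviation payoff $0 → loss $894.5.
$37043.5: truthful payoff $751.3, deviation payoff $0 → loss $751.3.
$37583.3: truthful payoff $211.5, deviation payoff $0 → loss $211.5.
$35940.1: truthful payoff $1854.7, deviation payoff $0 → loss $1854.7.
$37010.4: truthful payoff $784.4, deviation payoff $0 → loss $784.4.
Total loss = $873.8 + $894.5 + $751.3 + $211.5 + $1854.7 + $784.4 = $5370.2.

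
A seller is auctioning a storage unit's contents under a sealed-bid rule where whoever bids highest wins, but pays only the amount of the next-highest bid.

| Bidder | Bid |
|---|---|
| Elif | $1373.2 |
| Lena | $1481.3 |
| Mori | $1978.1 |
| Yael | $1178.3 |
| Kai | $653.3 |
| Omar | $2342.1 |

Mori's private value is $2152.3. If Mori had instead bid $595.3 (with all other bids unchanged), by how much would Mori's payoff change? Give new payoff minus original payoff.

$0

The highest bid among the other bidders is $2342.1; Mori's bid doesn't change that.
Original bid $1978.1: Mori is not highest (top rival bid is $2342.1); payoff $0.
Alternative bid $595.3: Mori is not highest (top rival bid is $2342.1); payoff $0.
Change in payoff = $0 − ($0) = $0.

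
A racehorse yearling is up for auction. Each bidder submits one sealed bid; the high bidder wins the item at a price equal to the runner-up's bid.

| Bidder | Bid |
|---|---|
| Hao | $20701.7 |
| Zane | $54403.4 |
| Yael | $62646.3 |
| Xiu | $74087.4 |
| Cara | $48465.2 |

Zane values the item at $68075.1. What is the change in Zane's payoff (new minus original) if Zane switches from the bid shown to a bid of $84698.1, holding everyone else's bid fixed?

−$6012.3

The highest bid among the other bidders is $74087.4; Zane's bid doesn't change that.
Original bid $54403.4: Zane is not highest (top rival bid is $74087.4); payoff $0.
Alternative bid $84698.1: Zane is highest, pays the top rival bid $74087.4; payoff $68075.1 − $74087.4 = −$6012.3.
Change in payoff = −$6012.3 − ($0) = −$6012.3.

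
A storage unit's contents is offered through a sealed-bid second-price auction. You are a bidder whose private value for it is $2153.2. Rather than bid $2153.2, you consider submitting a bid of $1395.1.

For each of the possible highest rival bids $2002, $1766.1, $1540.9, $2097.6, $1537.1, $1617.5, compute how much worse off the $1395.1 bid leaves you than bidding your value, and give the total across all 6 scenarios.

The deviation costs you only when the competing bid falls strictly between $1395.1 and $2153.2; elsewhere both bids give the same outcome.
$2002: truthful payoff $151.2, deviation payoff $0 → loss $151.2.
$1766.1: truthful payoff $387.1, deviation payoff $0 → loss $387.1.
$1540.9: truthful payoff $612.3, deviation payoff $0 → loss $612.3.
$2097.6: truthful payoff $55.6, deviation payoff $0 → loss $55.6.
$1537.1: truthful payoff $616.1, deviation payoff $0 → loss $616.1.
$1617.5: truthful payoff $535.7, deviation payoff $0 → loss $535.7.
Total loss = $151.2 + $387.1 + $612.3 + $55.6 + $616.1 + $535.7 = $2358.
Because the price is fixed by the runner-up's bid, deviating from your value can only change a good outcome into a bad one — never the reverse.

$2358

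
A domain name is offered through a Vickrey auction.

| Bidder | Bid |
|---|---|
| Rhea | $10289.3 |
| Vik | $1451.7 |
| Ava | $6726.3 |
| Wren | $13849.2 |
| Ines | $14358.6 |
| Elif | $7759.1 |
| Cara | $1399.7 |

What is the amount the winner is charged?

Highest bid: Ines at $14358.6, so Ines wins.
Second-highest bid: Wren at $13849.2 — that is the price the winner pays.

$13849.2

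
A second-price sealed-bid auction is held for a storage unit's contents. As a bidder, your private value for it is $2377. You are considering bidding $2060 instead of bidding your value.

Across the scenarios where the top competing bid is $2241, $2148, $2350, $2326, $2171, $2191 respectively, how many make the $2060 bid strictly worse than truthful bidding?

6

The deviation hurts exactly when the highest competing bid lies strictly between $2060 and $2377 — underbidding then forfeits a profitable win.
$2241: inside the interval → strictly worse (loss $136).
$2148: inside the interval → strictly worse (loss $229).
$2350: inside the interval → strictly worse (loss $27).
$2326: inside the interval → strictly worse (loss $51).
$2171: inside the interval → strictly worse (loss $206).
$2191: inside the interval → strictly worse (loss $186).
Count: 6.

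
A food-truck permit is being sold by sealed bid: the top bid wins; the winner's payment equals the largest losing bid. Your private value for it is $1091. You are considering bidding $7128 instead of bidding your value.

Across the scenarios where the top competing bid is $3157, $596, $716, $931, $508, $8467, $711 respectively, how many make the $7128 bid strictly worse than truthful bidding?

The deviation hurts exactly when the highest competing bid lies strictly between $1091 and $7128 — overbidding then wins at a price above your value.
$3157: inside the interval → strictly worse (loss $2066).
$596: below both → same outcome either way.
$716: below both → same outcome either way.
$931: below both → same outcome either way.
$508: below both → same outcome either way.
$8467: above both → same outcome either way.
$711: below both → same outcome either way.
Count: 1.

1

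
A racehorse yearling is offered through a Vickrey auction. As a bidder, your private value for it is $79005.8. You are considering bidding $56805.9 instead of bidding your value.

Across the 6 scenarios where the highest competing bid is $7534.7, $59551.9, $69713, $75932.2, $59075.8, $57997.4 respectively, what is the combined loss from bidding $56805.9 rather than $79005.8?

$72758.7

The deviation costs you only when the competing bid falls strictly between $56805.9 and $79005.8; elsewhere both bids give the same outcome.
$7534.7: outcomes coincide → loss $0.
$59551.9: truthful payoff $19453.9, deviation payoff $0 → loss $19453.9.
$69713: truthful payoff $9292.8, deviation payoff $0 → loss $9292.8.
$75932.2: truthful payoff $3073.6, deviation payoff $0 → loss $3073.6.
$59075.8: truthful payoff $19930, deviation payoff $0 → loss $19930.
$57997.4: truthful payoff $21008.4, deviation payoff $0 → loss $21008.4.
Total loss = $19453.9 + $9292.8 + $3073.6 + $19930 + $21008.4 = $72758.7.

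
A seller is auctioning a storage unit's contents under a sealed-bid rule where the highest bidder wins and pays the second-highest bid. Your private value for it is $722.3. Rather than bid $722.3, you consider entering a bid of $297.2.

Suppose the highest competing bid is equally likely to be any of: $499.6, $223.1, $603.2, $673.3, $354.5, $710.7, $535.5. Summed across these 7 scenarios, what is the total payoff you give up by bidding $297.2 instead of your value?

$957

The deviation costs you only when the competing bid falls strictly between $297.2 and $722.3; elsewhere both bids give the same outcome.
$499.6: truthful payoff $222.7, deviation payoff $0 → loss $222.7.
$223.1: outcomes coincide → loss $0.
$603.2: truthful payoff $119.1, deviation payoff $0 → loss $119.1.
$673.3: truthful payoff $49, deviation payoff $0 → loss $49.
$354.5: truthful payoff $367.8, deviation payoff $0 → loss $367.8.
$710.7: truthful payoff $11.6, deviation payoff $0 → loss $11.6.
$535.5: truthful payoff $186.8, deviation payoff $0 → loss $186.8.
Total loss = $222.7 + $119.1 + $49 + $367.8 + $11.6 + $186.8 = $957.
Truthful bidding weakly dominates here: raising your bid can only win items priced above your value, and lowering it can only forfeit items priced below.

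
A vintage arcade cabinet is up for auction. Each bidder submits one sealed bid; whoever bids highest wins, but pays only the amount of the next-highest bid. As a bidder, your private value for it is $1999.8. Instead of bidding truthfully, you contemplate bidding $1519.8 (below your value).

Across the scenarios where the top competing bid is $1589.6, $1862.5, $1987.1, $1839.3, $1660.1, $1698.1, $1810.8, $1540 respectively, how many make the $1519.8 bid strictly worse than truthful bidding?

The deviation hurts exactly when the highest competing bid lies strictly between $1519.8 and $1999.8 — underbidding then forfeits a profitable win.
$1589.6: inside the interval → strictly worse (loss $410.2).
$1862.5: inside the interval → strictly worse (loss $137.3).
$1987.1: inside the interval → strictly worse (loss $12.7).
$1839.3: inside the interval → strictly worse (loss $160.5).
$1660.1: inside the interval → strictly worse (loss $339.7).
$1698.1: inside the interval → strictly worse (loss $301.7).
$1810.8: inside the interval → strictly worse (loss $189).
$1540: inside the interval → strictly worse (loss $459.8).
Count: 8.

8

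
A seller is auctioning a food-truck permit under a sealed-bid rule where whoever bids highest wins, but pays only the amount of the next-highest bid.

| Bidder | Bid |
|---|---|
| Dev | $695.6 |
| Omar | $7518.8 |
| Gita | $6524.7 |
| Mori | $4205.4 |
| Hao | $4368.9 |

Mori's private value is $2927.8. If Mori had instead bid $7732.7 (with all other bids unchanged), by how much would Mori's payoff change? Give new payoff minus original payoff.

−$4591

The highest bid among the other bidders is $7518.8; Mori's bid doesn't change that.
Original bid $4205.4: Mori is not highest (top rival bid is $7518.8); payoff $0.
Alternative bid $7732.7: Mori is highest, pays the top rival bid $7518.8; payoff $2927.8 − $7518.8 = −$4591.
Change in payoff = −$4591 − ($0) = −$4591.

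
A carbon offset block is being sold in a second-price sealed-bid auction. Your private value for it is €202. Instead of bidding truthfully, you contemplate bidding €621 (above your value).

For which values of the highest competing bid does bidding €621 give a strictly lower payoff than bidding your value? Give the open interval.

(€202, €621)

If the competing bid is below €202, both bids win at the same price — no difference.
If it is above €621, both bids lose — no difference.
If it lies strictly between €202 and €621, bidding your value loses (payoff 0) while bidding €621 wins at a price above your value (payoff negative).
So the deviation strictly hurts on the open interval (€202, €621).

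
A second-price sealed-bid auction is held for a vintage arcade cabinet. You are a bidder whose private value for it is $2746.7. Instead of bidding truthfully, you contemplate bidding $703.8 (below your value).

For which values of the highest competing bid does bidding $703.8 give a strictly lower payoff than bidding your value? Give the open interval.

($703.8, $2746.7)

If the competing bid is below $703.8, both bids win at the same price — no difference.
If it is above $2746.7, both bids lose — no difference.
If it lies strictly between $703.8 and $2746.7, bidding your value wins at a price below your value (positive payoff) while bidding $703.8 loses (payoff 0).
So the deviation strictly hurts on the open interval ($703.8, $2746.7).
Because the price is fixed by the runner-up's bid, deviating from your value can only change a good outcome into a bad one — never the reverse.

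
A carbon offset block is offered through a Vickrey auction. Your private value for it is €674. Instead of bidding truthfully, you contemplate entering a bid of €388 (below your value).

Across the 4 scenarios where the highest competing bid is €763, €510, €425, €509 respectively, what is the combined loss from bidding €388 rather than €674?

The deviation costs you only when the competing bid falls strictly between €388 and €674; elsewhere both bids give the same outcome.
€763: outcomes coincide → loss €0.
€510: truthful payoff €164, deviation payoff €0 → loss €164.
€425: truthful payoff €249, deviation payoff €0 → loss €249.
€509: truthful payoff €165, deviation payoff €0 → loss €165.
Total loss = €164 + €249 + €165 = €578.

€578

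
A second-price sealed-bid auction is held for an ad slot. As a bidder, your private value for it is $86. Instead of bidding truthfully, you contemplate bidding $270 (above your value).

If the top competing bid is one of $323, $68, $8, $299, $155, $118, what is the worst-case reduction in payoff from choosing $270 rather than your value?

$69

$323: same outcome either way → loss $0.
$68: same outcome either way → loss $0.
$8: same outcome either way → loss $0.
$299: same outcome either way → loss $0.
$155: truthful gives $0, deviation gives −$69 → loss $69.
$118: truthful gives $0, deviation gives −$32 → loss $32.
Maximum loss: $69.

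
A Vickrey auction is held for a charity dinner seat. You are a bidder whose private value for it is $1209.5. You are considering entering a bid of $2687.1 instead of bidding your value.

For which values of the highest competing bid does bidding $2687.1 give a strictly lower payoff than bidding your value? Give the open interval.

If the competing bid is below $1209.5, both bids win at the same price — no difference.
If it is above $2687.1, both bids lose — no difference.
If it lies strictly between $1209.5 and $2687.1, bidding your value loses (payoff 0) while bidding $2687.1 wins at a price above your value (payoff negative).
So the deviation strictly hurts on the open interval ($1209.5, $2687.1).

($1209.5, $2687.1)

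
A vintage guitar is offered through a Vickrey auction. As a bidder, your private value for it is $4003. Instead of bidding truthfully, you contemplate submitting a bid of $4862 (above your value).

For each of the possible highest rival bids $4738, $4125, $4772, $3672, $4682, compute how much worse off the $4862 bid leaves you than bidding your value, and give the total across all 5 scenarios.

The deviation costs you only when the competing bid falls strictly between $4003 and $4862; elsewhere both bids give the same outcome.
$4738: truthful payoff $0, deviation payoff −$735 → loss $735.
$4125: truthful payoff $0, deviation payoff −$122 → loss $122.
$4772: truthful payoff $0, deviation payoff −$769 → loss $769.
$3672: outcomes coincide → loss $0.
$4682: truthful payoff $0, deviation payoff −$679 → loss $679.
Total loss = $735 + $122 + $769 + $679 = $2305.
Because the price is fixed by the runner-up's bid, deviating from your value can only change a good outcome into a bad one — never the reverse.

$2305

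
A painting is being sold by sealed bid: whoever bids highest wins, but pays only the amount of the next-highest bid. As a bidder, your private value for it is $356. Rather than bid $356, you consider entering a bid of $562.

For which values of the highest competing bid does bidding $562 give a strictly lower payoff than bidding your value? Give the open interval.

If the competing bid is below $356, both bids win at the same price — no difference.
If it is above $562, both bids lose — no difference.
If it lies strictly between $356 and $562, bidding your value loses (payoff 0) while bidding $562 wins at a price above your value (payoff negative).
So the deviation strictly hurts on the open interval ($356, $562).
Truthful bidding weakly dominates here: raising your bid can only win items priced above your value, and lowering it can only forfeit items priced below.

($356, $562)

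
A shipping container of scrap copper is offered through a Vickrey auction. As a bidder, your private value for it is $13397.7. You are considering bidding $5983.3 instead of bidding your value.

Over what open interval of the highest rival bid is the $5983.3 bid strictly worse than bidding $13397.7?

If the competing bid is below $5983.3, both bids win at the same price — no difference.
If it is above $13397.7, both bids lose — no difference.
If it lies strictly between $5983.3 and $13397.7, bidding your value wins at a price below your value (positive payoff) while bidding $5983.3 loses (payoff 0).
So the deviation strictly hurts on the open interval ($5983.3, $13397.7).

($5983.3, $13397.7)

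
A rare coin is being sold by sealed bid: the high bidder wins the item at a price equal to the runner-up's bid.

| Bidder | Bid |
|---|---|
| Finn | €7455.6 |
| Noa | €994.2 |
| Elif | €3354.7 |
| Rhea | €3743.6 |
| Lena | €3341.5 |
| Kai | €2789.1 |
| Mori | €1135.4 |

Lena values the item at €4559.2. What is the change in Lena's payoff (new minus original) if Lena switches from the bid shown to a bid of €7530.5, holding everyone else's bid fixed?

The highest bid among the other bidders is €7455.6; Lena's bid doesn't change that.
Original bid €3341.5: Lena is not highest (top rival bid is €7455.6); payoff €0.
Alternative bid €7530.5: Lena is highest, pays the top rival bid €7455.6; payoff €4559.2 − €7455.6 = −€2896.4.
Change in payoff = −€2896.4 − (€0) = −€2896.4.

−€2896.4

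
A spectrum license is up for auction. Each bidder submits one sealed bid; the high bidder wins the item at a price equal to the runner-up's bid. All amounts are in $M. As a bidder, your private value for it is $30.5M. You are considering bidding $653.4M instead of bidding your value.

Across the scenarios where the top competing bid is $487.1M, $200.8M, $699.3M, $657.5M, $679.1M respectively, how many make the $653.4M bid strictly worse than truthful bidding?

2

The deviation hurts exactly when the highest competing bid lies strictly between $30.5M and $653.4M — overbidding then wins at a price above your value.
$487.1M: inside the interval → strictly worse (loss $456.6M).
$200.8M: inside the interval → strictly worse (loss $170.3M).
$699.3M: above both → same outcome either way.
$657.5M: above both → same outcome either way.
$679.1M: above both → same outcome either way.
Count: 2.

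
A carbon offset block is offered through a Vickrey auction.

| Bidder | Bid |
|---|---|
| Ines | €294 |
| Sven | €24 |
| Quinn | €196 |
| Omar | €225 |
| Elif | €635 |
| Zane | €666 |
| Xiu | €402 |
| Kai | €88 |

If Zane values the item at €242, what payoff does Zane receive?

−€393

Highest bid: Zane at €666, so Zane wins.
Second-highest bid: Elif at €635 — that is the price the winner pays.
Zane's payoff = value − price = €242 − €635 = −€393.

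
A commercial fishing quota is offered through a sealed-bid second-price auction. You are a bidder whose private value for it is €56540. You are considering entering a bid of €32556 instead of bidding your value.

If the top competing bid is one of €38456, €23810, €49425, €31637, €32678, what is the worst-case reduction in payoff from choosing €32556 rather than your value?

€23862

€38456: truthful gives €18084, deviation gives €0 → loss €18084.
€23810: same outcome either way → loss €0.
€49425: truthful gives €7115, deviation gives €0 → loss €7115.
€31637: same outcome either way → loss €0.
€32678: truthful gives €23862, deviation gives €0 → loss €23862.
Maximum loss: €23862.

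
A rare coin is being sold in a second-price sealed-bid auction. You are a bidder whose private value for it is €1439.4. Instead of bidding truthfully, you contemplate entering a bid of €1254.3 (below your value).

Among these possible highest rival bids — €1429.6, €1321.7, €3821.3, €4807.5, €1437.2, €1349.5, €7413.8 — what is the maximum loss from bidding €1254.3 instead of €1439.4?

€117.7

€1429.6: truthful gives €9.8, deviation gives €0 → loss €9.8.
€1321.7: truthful gives €117.7, deviation gives €0 → loss €117.7.
€3821.3: same outcome either way → loss €0.
€4807.5: same outcome either way → loss €0.
€1437.2: truthful gives €2.2, deviation gives €0 → loss €2.2.
€1349.5: truthful gives €89.9, deviation gives €0 → loss €89.9.
€7413.8: same outcome either way → loss €0.
Maximum loss: €117.7.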